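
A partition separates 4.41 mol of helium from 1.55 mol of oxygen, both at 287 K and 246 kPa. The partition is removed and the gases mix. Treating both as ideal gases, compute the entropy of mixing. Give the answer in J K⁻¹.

Mole fractions: x_A = 4.41/5.96 = 0.74, x_B = 0.26.
ΔS_mix = −R(n_A ln x_A + n_B ln x_B) = −8.314 × (4.41 ln 0.74 + 1.55 ln 0.26) = 28.4 J/K.

ΔS_mix = 28.4 J/K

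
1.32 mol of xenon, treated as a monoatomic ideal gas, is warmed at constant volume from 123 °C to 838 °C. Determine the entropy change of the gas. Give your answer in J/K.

ΔS = 17 J/K

In kelvin: T₁ = 396.15 K, T₂ = 1111.15 K. At constant volume, ΔS = nC_V ln(T₂/T₁) with C_V = 3R/2 = 12.47 J mol⁻¹ K⁻¹.
ΔS = 1.32 × 12.47 × ln(1111.15/396.15) = 17 J/K.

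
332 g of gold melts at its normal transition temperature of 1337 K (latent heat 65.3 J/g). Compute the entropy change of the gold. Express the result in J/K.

ΔS = 16.2 J/K

Heat absorbed by the substance: Q = mL = 332 × 65.3 = 21679.6 J.
At constant T, ΔS = Q_rev/T = 21679.6 / 1337 = 16.2 J/K.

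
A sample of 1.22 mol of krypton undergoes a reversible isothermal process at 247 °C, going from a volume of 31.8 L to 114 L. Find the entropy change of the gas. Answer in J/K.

ΔS_gas = 12.9 J/K

For an isothermal ideal gas ΔS_gas = nR ln(V₂/V₁) = 1.22 × 8.314 × ln(114/31.8) = 12.9 J/K.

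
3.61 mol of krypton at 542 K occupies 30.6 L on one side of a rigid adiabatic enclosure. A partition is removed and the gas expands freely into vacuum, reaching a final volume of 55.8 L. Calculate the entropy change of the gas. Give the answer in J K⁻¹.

ΔS_gas = 18 J/K

No heat is exchanged and no work is done, so the ideal-gas temperature stays constant.
Entropy is a state function; using a reversible isothermal path, ΔS_gas = nR ln(V₂/V₁) = 3.61 × 8.314 × ln(55.8/30.6) = 18 J/K.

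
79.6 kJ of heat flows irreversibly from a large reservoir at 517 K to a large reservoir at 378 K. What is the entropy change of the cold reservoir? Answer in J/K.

The cold reservoir gains heat Q, so ΔS_cold = +Q/T_C = 79600/378 = 211 J/K.

ΔS_cold = 211 J/K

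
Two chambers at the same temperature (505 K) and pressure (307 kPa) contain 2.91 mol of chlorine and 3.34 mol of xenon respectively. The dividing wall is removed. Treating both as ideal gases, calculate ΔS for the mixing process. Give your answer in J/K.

Mole fractions: x_A = 2.91/6.25 = 0.466, x_B = 0.534.
ΔS_mix = −R(n_A ln x_A + n_B ln x_B) = −8.314 × (2.91 ln 0.466 + 3.34 ln 0.534) = 35.9 J/K.

ΔS_mix = 35.9 J/K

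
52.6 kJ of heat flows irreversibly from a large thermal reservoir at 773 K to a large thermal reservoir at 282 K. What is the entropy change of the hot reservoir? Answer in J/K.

ΔS_hot = -68 J/K

The hot reservoir loses heat Q, so ΔS_hot = −Q/T_H = −52600/773 = -68 J/K.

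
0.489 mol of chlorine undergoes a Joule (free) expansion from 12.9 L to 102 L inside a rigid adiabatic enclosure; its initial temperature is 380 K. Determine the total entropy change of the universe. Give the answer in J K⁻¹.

No heat is exchanged and no work is done, so the ideal-gas temperature stays constant.
Entropy is a state function; using a reversible isothermal path, ΔS_gas = nR ln(V₂/V₁) = 0.489 × 8.314 × ln(102/12.9) = 8.41 J/K.
The insulated surroundings exchange no heat, so ΔS_surr = 0 and ΔS_universe = ΔS_gas.

ΔS_universe = 8.41 J/K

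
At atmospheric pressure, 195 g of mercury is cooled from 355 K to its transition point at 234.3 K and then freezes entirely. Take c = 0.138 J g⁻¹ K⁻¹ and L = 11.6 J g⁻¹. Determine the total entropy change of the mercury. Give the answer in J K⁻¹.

ΔS = -20.8 J/K

Cooling step: ΔS₁ = m c ln(T_tr/T_i) = 195 × 0.138 × ln(234.3/355) = -11.18 J/K.
Phase change: ΔS₂ = −mL/T_tr = −195 × 11.6 / 234.3 = -9.654 J/K.
ΔS_total = (-11.18) + (-9.654) = -20.8 J/K.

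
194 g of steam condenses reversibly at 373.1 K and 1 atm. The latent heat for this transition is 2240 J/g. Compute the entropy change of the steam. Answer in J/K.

Heat released by the substance: Q = −mL = −194 × 2240 = −434560 J.
At constant T, ΔS = Q_rev/T = −434560 / 373.1 = -1160 J/K.

ΔS = -1160 J/K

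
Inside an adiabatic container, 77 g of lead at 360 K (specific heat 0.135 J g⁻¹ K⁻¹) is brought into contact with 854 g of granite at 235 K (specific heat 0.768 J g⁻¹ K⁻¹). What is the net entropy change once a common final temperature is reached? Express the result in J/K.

ΔS_total = 1.07 J/K

Energy balance: T_f = (m₁c₁T₁ + m₂c₂T₂)/(m₁c₁ + m₂c₂) = 236.95 K.
ΔS₁ = m₁c₁ ln(T_f/T₁) = 10.395 × ln(236.95/360) = -4.348 J/K.
ΔS₂ = m₂c₂ ln(T_f/T₂) = 655.872 × ln(236.95/235) = 5.421 J/K.
ΔS_total = -4.348 + 5.421 = 1.07 J/K.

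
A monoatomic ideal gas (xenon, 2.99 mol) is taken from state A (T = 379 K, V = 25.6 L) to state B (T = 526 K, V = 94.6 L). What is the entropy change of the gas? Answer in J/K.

Entropy is a state function: ΔS = nC_V ln(T₂/T₁) + nR ln(V₂/V₁), with C_V = 3R/2 = 12.47 J mol⁻¹ K⁻¹ for a monoatomic ideal gas.
ΔS = 2.99 × [12.47 × ln(526/379) + 8.314 × ln(94.6/25.6)] = 44.7 J/K.

ΔS = 44.7 J/K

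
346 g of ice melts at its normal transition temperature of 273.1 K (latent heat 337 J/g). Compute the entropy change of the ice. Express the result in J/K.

ΔS = 427 J/K

Heat absorbed by the substance: Q = mL = 346 × 337 = 116602 J.
At constant T, ΔS = Q_rev/T = 116602 / 273.1 = 427 J/K.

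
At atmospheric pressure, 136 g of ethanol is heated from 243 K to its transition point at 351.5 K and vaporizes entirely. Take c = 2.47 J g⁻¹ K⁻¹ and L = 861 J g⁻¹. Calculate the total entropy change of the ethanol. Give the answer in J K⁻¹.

Warming step: ΔS₁ = m c ln(T_tr/T_i) = 136 × 2.47 × ln(351.5/243) = 124 J/K.
Phase change: ΔS₂ = +mL/T_tr = 136 × 861 / 351.5 = 333.1 J/K.
ΔS_total = (124) + (333.1) = 457 J/K.

ΔS = 457 J/K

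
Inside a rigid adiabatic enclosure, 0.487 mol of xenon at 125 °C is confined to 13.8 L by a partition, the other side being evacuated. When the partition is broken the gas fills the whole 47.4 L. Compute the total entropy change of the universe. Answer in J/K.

ΔS_universe = 5 J/K

No heat is exchanged and no work is done, so the ideal-gas temperature stays constant.
Entropy is a state function; using a reversible isothermal path, ΔS_gas = nR ln(V₂/V₁) = 0.487 × 8.314 × ln(47.4/13.8) = 5 J/K.
The insulated surroundings exchange no heat, so ΔS_surr = 0 and ΔS_universe = ΔS_gas.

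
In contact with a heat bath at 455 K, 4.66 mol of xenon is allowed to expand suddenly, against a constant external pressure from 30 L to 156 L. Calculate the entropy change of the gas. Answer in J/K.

Entropy is a state function, so ΔS_gas depends only on the end states.
For an isothermal ideal gas ΔS_gas = nR ln(V₂/V₁) = 4.66 × 8.314 × ln(156/30) = 63.9 J/K.

ΔS_gas = 63.9 J/K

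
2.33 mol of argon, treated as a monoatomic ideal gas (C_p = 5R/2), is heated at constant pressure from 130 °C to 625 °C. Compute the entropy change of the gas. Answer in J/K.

In kelvin: T₁ = 403.15 K, T₂ = 898.15 K. At constant pressure, ΔS = nC_p ln(T₂/T₁) with C_p = 5R/2 = 20.79 J mol⁻¹ K⁻¹.
ΔS = 2.33 × 20.79 × ln(898.15/403.15) = 38.8 J/K.

ΔS = 38.8 J/K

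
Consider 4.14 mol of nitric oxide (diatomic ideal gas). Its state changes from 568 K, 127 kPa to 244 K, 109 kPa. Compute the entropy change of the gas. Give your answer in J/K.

ΔS = -96.5 J/K

ΔS = nC_p ln(T₂/T₁) − nR ln(P₂/P₁), with C_p = 7R/2 = 29.1 J mol⁻¹ K⁻¹ for a diatomic ideal gas.
ΔS = 4.14 × [29.1 × ln(244/568) − 8.314 × ln(109/127)] = -96.5 J/K.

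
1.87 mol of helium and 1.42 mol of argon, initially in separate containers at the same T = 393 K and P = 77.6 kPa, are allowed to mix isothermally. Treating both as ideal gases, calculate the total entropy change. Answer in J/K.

ΔS_mix = 18.7 J/K

Mole fractions: x_A = 1.87/3.29 = 0.568, x_B = 0.432.
ΔS_mix = −R(n_A ln x_A + n_B ln x_B) = −8.314 × (1.87 ln 0.568 + 1.42 ln 0.432) = 18.7 J/K.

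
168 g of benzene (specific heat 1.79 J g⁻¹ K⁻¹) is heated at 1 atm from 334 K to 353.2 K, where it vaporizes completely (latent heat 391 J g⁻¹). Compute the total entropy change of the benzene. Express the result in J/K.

Warming step: ΔS₁ = m c ln(T_tr/T_i) = 168 × 1.79 × ln(353.2/334) = 16.81 J/K.
Phase change: ΔS₂ = +mL/T_tr = 168 × 391 / 353.2 = 186 J/K.
ΔS_total = (16.81) + (186) = 203 J/K.

ΔS = 203 J/K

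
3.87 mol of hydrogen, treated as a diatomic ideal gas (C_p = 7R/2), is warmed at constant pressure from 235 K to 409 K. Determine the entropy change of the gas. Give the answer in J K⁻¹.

ΔS = 62.4 J/K

At constant pressure, ΔS = nC_p ln(T₂/T₁) with C_p = 7R/2 = 29.1 J mol⁻¹ K⁻¹.
ΔS = 3.87 × 29.1 × ln(409/235) = 62.4 J/K.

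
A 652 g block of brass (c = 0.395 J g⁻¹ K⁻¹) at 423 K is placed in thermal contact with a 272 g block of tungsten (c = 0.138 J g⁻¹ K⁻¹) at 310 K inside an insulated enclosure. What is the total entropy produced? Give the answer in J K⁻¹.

Energy balance: T_f = (m₁c₁T₁ + m₂c₂T₂)/(m₁c₁ + m₂c₂) = 408.63 K.
ΔS₁ = m₁c₁ ln(T_f/T₁) = 257.54 × ln(408.63/423) = -8.9039 J/K.
ΔS₂ = m₂c₂ ln(T_f/T₂) = 37.536 × ln(408.63/310) = 10.368 J/K.
ΔS_total = -8.9039 + 10.368 = 1.46 J/K.

ΔS_total = 1.46 J/K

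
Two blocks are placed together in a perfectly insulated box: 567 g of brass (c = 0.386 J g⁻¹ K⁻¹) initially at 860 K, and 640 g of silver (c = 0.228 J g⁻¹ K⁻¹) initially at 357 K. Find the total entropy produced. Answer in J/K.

Energy balance: T_f = (m₁c₁T₁ + m₂c₂T₂)/(m₁c₁ + m₂c₂) = 658.79 K.
ΔS₁ = m₁c₁ ln(T_f/T₁) = 218.862 × ln(658.79/860) = -58.33 J/K.
ΔS₂ = m₂c₂ ln(T_f/T₂) = 145.92 × ln(658.79/357) = 89.4 J/K.
ΔS_total = -58.33 + 89.4 = 31.1 J/K.

ΔS_total = 31.1 J/K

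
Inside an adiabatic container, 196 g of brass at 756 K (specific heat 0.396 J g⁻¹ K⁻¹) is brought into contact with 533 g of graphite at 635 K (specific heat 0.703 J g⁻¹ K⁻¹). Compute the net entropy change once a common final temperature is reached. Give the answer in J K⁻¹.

ΔS_total = 1.02 J/K

Energy balance: T_f = (m₁c₁T₁ + m₂c₂T₂)/(m₁c₁ + m₂c₂) = 655.76 K.
ΔS₁ = m₁c₁ ln(T_f/T₁) = 77.616 × ln(655.76/756) = -11.04 J/K.
ΔS₂ = m₂c₂ ln(T_f/T₂) = 374.699 × ln(655.76/635) = 12.06 J/K.
ΔS_total = -11.04 + 12.06 = 1.02 J/K.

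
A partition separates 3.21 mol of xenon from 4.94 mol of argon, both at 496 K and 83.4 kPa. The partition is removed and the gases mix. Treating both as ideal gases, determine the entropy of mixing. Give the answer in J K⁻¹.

ΔS_mix = 45.4 J/K

Mole fractions: x_A = 3.21/8.15 = 0.394, x_B = 0.606.
ΔS_mix = −R(n_A ln x_A + n_B ln x_B) = −8.314 × (3.21 ln 0.394 + 4.94 ln 0.606) = 45.4 J/K.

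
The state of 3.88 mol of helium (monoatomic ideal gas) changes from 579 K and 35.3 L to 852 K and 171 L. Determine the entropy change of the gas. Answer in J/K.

ΔS = 69.6 J/K

Entropy is a state function: ΔS = nC_V ln(T₂/T₁) + nR ln(V₂/V₁), with C_V = 3R/2 = 12.47 J mol⁻¹ K⁻¹ for a monoatomic ideal gas.
ΔS = 3.88 × [12.47 × ln(852/579) + 8.314 × ln(171/35.3)] = 69.6 J/K.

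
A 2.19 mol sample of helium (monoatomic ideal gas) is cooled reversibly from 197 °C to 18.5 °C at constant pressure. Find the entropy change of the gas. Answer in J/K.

In kelvin: T₁ = 470.15 K, T₂ = 291.65 K. At constant pressure, ΔS = nC_p ln(T₂/T₁) with C_p = 5R/2 = 20.79 J mol⁻¹ K⁻¹.
ΔS = 2.19 × 20.79 × ln(291.65/470.15) = -21.7 J/K.

ΔS = -21.7 J/K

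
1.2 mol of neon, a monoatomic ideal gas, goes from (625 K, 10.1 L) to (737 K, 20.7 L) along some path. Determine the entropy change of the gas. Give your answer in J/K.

ΔS = 9.63 J/K

Entropy is a state function: ΔS = nC_V ln(T₂/T₁) + nR ln(V₂/V₁), with C_V = 3R/2 = 12.47 J mol⁻¹ K⁻¹ for a monoatomic ideal gas.
ΔS = 1.2 × [12.47 × ln(737/625) + 8.314 × ln(20.7/10.1)] = 9.63 J/K.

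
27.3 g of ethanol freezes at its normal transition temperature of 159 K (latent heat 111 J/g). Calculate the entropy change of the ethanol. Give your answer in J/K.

Heat released by the substance: Q = −mL = −27.3 × 111 = −3030.3 J.
At constant T, ΔS = Q_rev/T = −3030.3 / 159 = -19.1 J/K.

ΔS = -19.1 J/K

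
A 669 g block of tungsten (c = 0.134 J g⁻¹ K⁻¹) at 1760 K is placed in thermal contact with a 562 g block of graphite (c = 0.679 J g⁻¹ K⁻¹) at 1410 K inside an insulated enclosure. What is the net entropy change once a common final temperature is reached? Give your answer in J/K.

Energy balance: T_f = (m₁c₁T₁ + m₂c₂T₂)/(m₁c₁ + m₂c₂) = 1476.6 K.
ΔS₁ = m₁c₁ ln(T_f/T₁) = 89.646 × ln(1476.6/1760) = -15.74 J/K.
ΔS₂ = m₂c₂ ln(T_f/T₂) = 381.598 × ln(1476.6/1410) = 17.61 J/K.
ΔS_total = -15.74 + 17.61 = 1.87 J/K.

ΔS_total = 1.87 J/K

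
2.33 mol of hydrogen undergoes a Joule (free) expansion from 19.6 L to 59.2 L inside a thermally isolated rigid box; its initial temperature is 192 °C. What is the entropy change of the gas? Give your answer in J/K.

No heat is exchanged and no work is done, so the ideal-gas temperature stays constant.
Entropy is a state function; using a reversible isothermal path, ΔS_gas = nR ln(V₂/V₁) = 2.33 × 8.314 × ln(59.2/19.6) = 21.4 J/K.

ΔS_gas = 21.4 J/K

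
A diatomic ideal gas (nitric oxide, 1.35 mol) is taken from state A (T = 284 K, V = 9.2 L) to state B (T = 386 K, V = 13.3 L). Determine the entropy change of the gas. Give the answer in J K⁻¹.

Entropy is a state function: ΔS = nC_V ln(T₂/T₁) + nR ln(V₂/V₁), with C_V = 5R/2 = 20.79 J mol⁻¹ K⁻¹ for a diatomic ideal gas.
ΔS = 1.35 × [20.79 × ln(386/284) + 8.314 × ln(13.3/9.2)] = 12.7 J/K.

ΔS = 12.7 J/K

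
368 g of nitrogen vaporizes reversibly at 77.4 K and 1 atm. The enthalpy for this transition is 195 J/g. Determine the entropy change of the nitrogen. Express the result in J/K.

ΔS = 927 J/K

Heat absorbed by the substance: Q = mL = 368 × 195 = 71760 J.
At constant T, ΔS = Q_rev/T = 71760 / 77.4 = 927 J/K.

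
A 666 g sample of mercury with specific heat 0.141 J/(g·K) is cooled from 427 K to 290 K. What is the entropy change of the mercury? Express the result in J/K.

ΔS = ∫dQ_rev/T = m c ln(T₂/T₁) = 666 × 0.141 × ln(290/427) = -36.3 J/K.

ΔS = -36.3 J/K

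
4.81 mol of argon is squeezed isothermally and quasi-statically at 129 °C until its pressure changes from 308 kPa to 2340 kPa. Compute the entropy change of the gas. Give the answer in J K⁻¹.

ΔS_gas = -81.1 J/K

For an isothermal ideal gas ΔS_gas = nR ln(P₁/P₂) = 4.81 × 8.314 × ln(308/2340) = -81.1 J/K.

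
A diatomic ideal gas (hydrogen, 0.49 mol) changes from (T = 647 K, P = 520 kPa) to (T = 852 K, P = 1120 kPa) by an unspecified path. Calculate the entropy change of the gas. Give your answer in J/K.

ΔS = 0.799 J/K

ΔS = nC_p ln(T₂/T₁) − nR ln(P₂/P₁), with C_p = 7R/2 = 29.1 J mol⁻¹ K⁻¹ for a diatomic ideal gas.
ΔS = 0.49 × [29.1 × ln(852/647) − 8.314 × ln(1120/520)] = 0.799 J/K.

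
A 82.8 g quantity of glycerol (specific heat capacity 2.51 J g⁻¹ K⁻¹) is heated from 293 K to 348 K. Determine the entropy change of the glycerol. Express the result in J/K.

ΔS = ∫dQ_rev/T = m c ln(T₂/T₁) = 82.8 × 2.51 × ln(348/293) = 35.8 J/K.

ΔS = 35.8 J/K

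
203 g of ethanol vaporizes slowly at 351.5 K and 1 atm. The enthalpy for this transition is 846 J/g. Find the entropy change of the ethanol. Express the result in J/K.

ΔS = 489 J/K

Heat absorbed by the substance: Q = mL = 203 × 846 = 171738 J.
At constant T, ΔS = Q_rev/T = 171738 / 351.5 = 489 J/K.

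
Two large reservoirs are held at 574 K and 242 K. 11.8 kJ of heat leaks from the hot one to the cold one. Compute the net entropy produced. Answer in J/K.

ΔS_hot = −Q/T_H = −11800/574 = -20.56 J/K and ΔS_cold = +Q/T_C = 11800/242 = 48.76 J/K.
ΔS_total = -20.56 + 48.76 = 28.2 J/K, positive as the second law requires.

ΔS_total = 28.2 J/K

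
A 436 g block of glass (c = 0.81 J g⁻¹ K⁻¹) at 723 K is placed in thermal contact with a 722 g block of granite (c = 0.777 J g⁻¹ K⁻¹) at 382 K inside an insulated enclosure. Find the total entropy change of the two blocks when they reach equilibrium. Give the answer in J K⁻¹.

Energy balance: T_f = (m₁c₁T₁ + m₂c₂T₂)/(m₁c₁ + m₂c₂) = 513.74 K.
ΔS₁ = m₁c₁ ln(T_f/T₁) = 353.16 × ln(513.74/723) = -120.7 J/K.
ΔS₂ = m₂c₂ ln(T_f/T₂) = 560.994 × ln(513.74/382) = 166.2 J/K.
ΔS_total = -120.7 + 166.2 = 45.5 J/K.

ΔS_total = 45.5 J/K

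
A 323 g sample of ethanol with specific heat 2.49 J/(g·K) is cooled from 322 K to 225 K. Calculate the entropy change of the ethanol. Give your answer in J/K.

ΔS = -288 J/K

ΔS = ∫dQ_rev/T = m c ln(T₂/T₁) = 323 × 2.49 × ln(225/322) = -288 J/K.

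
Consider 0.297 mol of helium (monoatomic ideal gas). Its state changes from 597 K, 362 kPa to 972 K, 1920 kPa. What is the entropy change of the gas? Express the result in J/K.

ΔS = nC_p ln(T₂/T₁) − nR ln(P₂/P₁), with C_p = 5R/2 = 20.79 J mol⁻¹ K⁻¹ for a monoatomic ideal gas.
ΔS = 0.297 × [20.79 × ln(972/597) − 8.314 × ln(1920/362)] = -1.11 J/K.

ΔS = -1.11 J/K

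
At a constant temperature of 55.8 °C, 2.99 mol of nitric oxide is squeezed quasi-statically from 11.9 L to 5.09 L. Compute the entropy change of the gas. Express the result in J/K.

For an isothermal ideal gas ΔS_gas = nR ln(V₂/V₁) = 2.99 × 8.314 × ln(5.09/11.9) = -21.1 J/K.

ΔS_gas = -21.1 J/K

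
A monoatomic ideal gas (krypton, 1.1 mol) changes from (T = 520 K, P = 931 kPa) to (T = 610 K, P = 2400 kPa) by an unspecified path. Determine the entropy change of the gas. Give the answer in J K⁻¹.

ΔS = nC_p ln(T₂/T₁) − nR ln(P₂/P₁), with C_p = 5R/2 = 20.79 J mol⁻¹ K⁻¹ for a monoatomic ideal gas.
ΔS = 1.1 × [20.79 × ln(610/520) − 8.314 × ln(2400/931)] = -5.01 J/K.

ΔS = -5.01 J/K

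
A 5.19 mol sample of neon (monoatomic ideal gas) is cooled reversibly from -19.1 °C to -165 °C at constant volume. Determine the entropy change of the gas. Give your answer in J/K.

In kelvin: T₁ = 254.05 K, T₂ = 108.15 K. At constant volume, ΔS = nC_V ln(T₂/T₁) with C_V = 3R/2 = 12.47 J mol⁻¹ K⁻¹.
ΔS = 5.19 × 12.47 × ln(108.15/254.05) = -55.3 J/K.

ΔS = -55.3 J/K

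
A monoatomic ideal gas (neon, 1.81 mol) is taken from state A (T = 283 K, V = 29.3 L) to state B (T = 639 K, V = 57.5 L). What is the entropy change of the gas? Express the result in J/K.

Entropy is a state function: ΔS = nC_V ln(T₂/T₁) + nR ln(V₂/V₁), with C_V = 3R/2 = 12.47 J mol⁻¹ K⁻¹ for a monoatomic ideal gas.
ΔS = 1.81 × [12.47 × ln(639/283) + 8.314 × ln(57.5/29.3)] = 28.5 J/K.

ΔS = 28.5 J/K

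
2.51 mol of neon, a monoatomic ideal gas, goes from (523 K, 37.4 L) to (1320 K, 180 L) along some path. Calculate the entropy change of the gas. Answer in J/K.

Entropy is a state function: ΔS = nC_V ln(T₂/T₁) + nR ln(V₂/V₁), with C_V = 3R/2 = 12.47 J mol⁻¹ K⁻¹ for a monoatomic ideal gas.
ΔS = 2.51 × [12.47 × ln(1320/523) + 8.314 × ln(180/37.4)] = 61.8 J/K.

ΔS = 61.8 J/K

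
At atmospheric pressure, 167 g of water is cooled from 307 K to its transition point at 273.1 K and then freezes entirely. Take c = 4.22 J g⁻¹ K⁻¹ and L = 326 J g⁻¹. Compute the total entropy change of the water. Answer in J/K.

Cooling step: ΔS₁ = m c ln(T_tr/T_i) = 167 × 4.22 × ln(273.1/307) = -82.46 J/K.
Phase change: ΔS₂ = −mL/T_tr = −167 × 326 / 273.1 = -199.3 J/K.
ΔS_total = (-82.46) + (-199.3) = -282 J/K.

ΔS = -282 J/K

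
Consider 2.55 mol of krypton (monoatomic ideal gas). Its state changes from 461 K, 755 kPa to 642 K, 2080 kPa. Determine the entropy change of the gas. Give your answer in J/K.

ΔS = -3.93 J/K

ΔS = nC_p ln(T₂/T₁) − nR ln(P₂/P₁), with C_p = 5R/2 = 20.79 J mol⁻¹ K⁻¹ for a monoatomic ideal gas.
ΔS = 2.55 × [20.79 × ln(642/461) − 8.314 × ln(2080/755)] = -3.93 J/K.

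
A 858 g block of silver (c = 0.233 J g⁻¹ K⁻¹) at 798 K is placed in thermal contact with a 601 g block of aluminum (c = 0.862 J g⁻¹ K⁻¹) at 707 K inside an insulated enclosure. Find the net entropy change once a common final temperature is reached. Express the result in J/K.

ΔS_total = 1.08 J/K

Energy balance: T_f = (m₁c₁T₁ + m₂c₂T₂)/(m₁c₁ + m₂c₂) = 732.34 K.
ΔS₁ = m₁c₁ ln(T_f/T₁) = 199.914 × ln(732.34/798) = -17.166 J/K.
ΔS₂ = m₂c₂ ln(T_f/T₂) = 518.062 × ln(732.34/707) = 18.242 J/K.
ΔS_total = -17.166 + 18.242 = 1.08 J/K.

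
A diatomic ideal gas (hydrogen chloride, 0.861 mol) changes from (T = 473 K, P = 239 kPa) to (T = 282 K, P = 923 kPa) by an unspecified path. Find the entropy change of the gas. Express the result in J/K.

ΔS = nC_p ln(T₂/T₁) − nR ln(P₂/P₁), with C_p = 7R/2 = 29.1 J mol⁻¹ K⁻¹ for a diatomic ideal gas.
ΔS = 0.861 × [29.1 × ln(282/473) − 8.314 × ln(923/239)] = -22.6 J/K.

ΔS = -22.6 J/K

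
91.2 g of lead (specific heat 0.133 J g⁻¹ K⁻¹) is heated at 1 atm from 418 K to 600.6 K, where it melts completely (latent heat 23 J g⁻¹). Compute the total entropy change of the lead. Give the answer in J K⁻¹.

Warming step: ΔS₁ = m c ln(T_tr/T_i) = 91.2 × 0.133 × ln(600.6/418) = 4.396 J/K.
Phase change: ΔS₂ = +mL/T_tr = 91.2 × 23 / 600.6 = 3.493 J/K.
ΔS_total = (4.396) + (3.493) = 7.89 J/K.

ΔS = 7.89 J/K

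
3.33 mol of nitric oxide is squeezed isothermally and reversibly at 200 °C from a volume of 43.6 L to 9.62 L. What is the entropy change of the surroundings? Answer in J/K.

For an isothermal ideal gas ΔS_gas = nR ln(V₂/V₁) = 3.33 × 8.314 × ln(9.62/43.6) = -41.8 J/K.
The process is reversible, so ΔS_surr = −ΔS_gas = 41.8 J/K and ΔS_universe = 0.

ΔS_surr = 41.8 J/K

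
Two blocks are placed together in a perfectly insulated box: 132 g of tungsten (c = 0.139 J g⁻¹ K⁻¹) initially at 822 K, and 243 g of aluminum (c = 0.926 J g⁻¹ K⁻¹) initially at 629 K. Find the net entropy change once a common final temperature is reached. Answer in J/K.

ΔS_total = 0.656 J/K

Energy balance: T_f = (m₁c₁T₁ + m₂c₂T₂)/(m₁c₁ + m₂c₂) = 643.55 K.
ΔS₁ = m₁c₁ ln(T_f/T₁) = 18.348 × ln(643.55/822) = -4.49 J/K.
ΔS₂ = m₂c₂ ln(T_f/T₂) = 225.018 × ln(643.55/629) = 5.146 J/K.
ΔS_total = -4.49 + 5.146 = 0.656 J/K.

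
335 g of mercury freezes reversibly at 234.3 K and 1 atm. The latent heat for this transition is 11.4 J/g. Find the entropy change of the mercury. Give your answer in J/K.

ΔS = -16.3 J/K

Heat released by the substance: Q = −mL = −335 × 11.4 = −3819 J.
At constant T, ΔS = Q_rev/T = −3819 / 234.3 = -16.3 J/K.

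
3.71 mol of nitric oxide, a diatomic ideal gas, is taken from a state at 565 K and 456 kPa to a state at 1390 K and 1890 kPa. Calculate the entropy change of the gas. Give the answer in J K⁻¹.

ΔS = nC_p ln(T₂/T₁) − nR ln(P₂/P₁), with C_p = 7R/2 = 29.1 J mol⁻¹ K⁻¹ for a diatomic ideal gas.
ΔS = 3.71 × [29.1 × ln(1390/565) − 8.314 × ln(1890/456)] = 53.3 J/K.

ΔS = 53.3 J/K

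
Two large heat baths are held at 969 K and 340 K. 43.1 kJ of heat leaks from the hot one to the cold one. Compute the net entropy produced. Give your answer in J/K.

ΔS_hot = −Q/T_H = −43100/969 = -44.48 J/K and ΔS_cold = +Q/T_C = 43100/340 = 126.8 J/K.
ΔS_total = -44.48 + 126.8 = 82.3 J/K, positive as the second law requires.

ΔS_total = 82.3 J/K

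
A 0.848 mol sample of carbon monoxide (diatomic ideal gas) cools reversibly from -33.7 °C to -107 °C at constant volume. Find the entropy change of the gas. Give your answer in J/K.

In kelvin: T₁ = 239.45 K, T₂ = 166.15 K. At constant volume, ΔS = nC_V ln(T₂/T₁) with C_V = 5R/2 = 20.79 J mol⁻¹ K⁻¹.
ΔS = 0.848 × 20.79 × ln(166.15/239.45) = -6.44 J/K.

ΔS = -6.44 J/K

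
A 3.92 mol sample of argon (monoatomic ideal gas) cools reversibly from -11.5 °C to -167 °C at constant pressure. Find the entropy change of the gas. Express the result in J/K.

ΔS = -73.5 J/K

In kelvin: T₁ = 261.65 K, T₂ = 106.15 K. At constant pressure, ΔS = nC_p ln(T₂/T₁) with C_p = 5R/2 = 20.79 J mol⁻¹ K⁻¹.
ΔS = 3.92 × 20.79 × ln(106.15/261.65) = -73.5 J/K.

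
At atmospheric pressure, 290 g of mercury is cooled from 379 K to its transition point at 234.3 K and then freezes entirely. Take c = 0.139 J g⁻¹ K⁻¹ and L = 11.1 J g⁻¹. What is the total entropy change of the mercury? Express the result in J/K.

Cooling step: ΔS₁ = m c ln(T_tr/T_i) = 290 × 0.139 × ln(234.3/379) = -19.39 J/K.
Phase change: ΔS₂ = −mL/T_tr = −290 × 11.1 / 234.3 = -13.74 J/K.
ΔS_total = (-19.39) + (-13.74) = -33.1 J/K.

ΔS = -33.1 J/K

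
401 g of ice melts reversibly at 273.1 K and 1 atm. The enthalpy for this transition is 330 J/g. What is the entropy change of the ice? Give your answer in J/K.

ΔS = 485 J/K

Heat absorbed by the substance: Q = mL = 401 × 330 = 132330 J.
At constant T, ΔS = Q_rev/T = 132330 / 273.1 = 485 J/K.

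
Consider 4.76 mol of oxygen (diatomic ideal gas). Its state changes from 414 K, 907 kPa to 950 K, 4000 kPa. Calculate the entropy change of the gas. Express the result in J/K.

ΔS = nC_p ln(T₂/T₁) − nR ln(P₂/P₁), with C_p = 7R/2 = 29.1 J mol⁻¹ K⁻¹ for a diatomic ideal gas.
ΔS = 4.76 × [29.1 × ln(950/414) − 8.314 × ln(4000/907)] = 56.3 J/K.

ΔS = 56.3 J/K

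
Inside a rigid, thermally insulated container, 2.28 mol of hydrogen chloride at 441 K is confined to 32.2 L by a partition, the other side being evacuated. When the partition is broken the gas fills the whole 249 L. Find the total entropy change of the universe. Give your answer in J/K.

No heat is exchanged and no work is done, so the ideal-gas temperature stays constant.
Entropy is a state function; using a reversible isothermal path, ΔS_gas = nR ln(V₂/V₁) = 2.28 × 8.314 × ln(249/32.2) = 38.8 J/K.
The insulated surroundings exchange no heat, so ΔS_surr = 0 and ΔS_universe = ΔS_gas.

ΔS_universe = 38.8 J/K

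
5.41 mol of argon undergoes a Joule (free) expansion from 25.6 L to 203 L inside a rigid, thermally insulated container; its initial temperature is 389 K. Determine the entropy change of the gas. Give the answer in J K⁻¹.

ΔS_gas = 93.1 J/K

For an ideal gas in free expansion Q = 0 and W = 0, so T is unchanged.
Entropy is a state function; using a reversible isothermal path, ΔS_gas = nR ln(V₂/V₁) = 5.41 × 8.314 × ln(203/25.6) = 93.1 J/K.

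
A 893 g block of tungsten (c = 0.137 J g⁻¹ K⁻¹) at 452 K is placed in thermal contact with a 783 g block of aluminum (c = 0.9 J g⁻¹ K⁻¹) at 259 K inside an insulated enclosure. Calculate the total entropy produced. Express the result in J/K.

ΔS_total = 18.4 J/K

Energy balance: T_f = (m₁c₁T₁ + m₂c₂T₂)/(m₁c₁ + m₂c₂) = 287.55 K.
ΔS₁ = m₁c₁ ln(T_f/T₁) = 122.341 × ln(287.55/452) = -55.33 J/K.
ΔS₂ = m₂c₂ ln(T_f/T₂) = 704.7 × ln(287.55/259) = 73.69 J/K.
ΔS_total = -55.33 + 73.69 = 18.4 J/K.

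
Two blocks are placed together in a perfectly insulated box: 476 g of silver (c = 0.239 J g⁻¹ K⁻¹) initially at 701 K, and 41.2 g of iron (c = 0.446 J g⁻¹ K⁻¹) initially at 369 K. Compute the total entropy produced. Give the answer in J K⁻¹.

ΔS_total = 2.79 J/K

Energy balance: T_f = (m₁c₁T₁ + m₂c₂T₂)/(m₁c₁ + m₂c₂) = 654.83 K.
ΔS₁ = m₁c₁ ln(T_f/T₁) = 113.764 × ln(654.83/701) = -7.751 J/K.
ΔS₂ = m₂c₂ ln(T_f/T₂) = 18.3752 × ln(654.83/369) = 10.54 J/K.
ΔS_total = -7.751 + 10.54 = 2.79 J/K.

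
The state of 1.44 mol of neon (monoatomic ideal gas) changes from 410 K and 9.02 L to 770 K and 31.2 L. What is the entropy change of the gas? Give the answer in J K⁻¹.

ΔS = 26.2 J/K

Entropy is a state function: ΔS = nC_V ln(T₂/T₁) + nR ln(V₂/V₁), with C_V = 3R/2 = 12.47 J mol⁻¹ K⁻¹ for a monoatomic ideal gas.
ΔS = 1.44 × [12.47 × ln(770/410) + 8.314 × ln(31.2/9.02)] = 26.2 J/K.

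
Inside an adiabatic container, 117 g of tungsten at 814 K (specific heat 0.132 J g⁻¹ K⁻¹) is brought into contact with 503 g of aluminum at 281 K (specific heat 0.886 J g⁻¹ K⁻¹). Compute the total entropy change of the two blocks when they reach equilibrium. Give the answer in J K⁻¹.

Energy balance: T_f = (m₁c₁T₁ + m₂c₂T₂)/(m₁c₁ + m₂c₂) = 298.85 K.
ΔS₁ = m₁c₁ ln(T_f/T₁) = 15.444 × ln(298.85/814) = -15.48 J/K.
ΔS₂ = m₂c₂ ln(T_f/T₂) = 445.658 × ln(298.85/281) = 27.45 J/K.
ΔS_total = -15.48 + 27.45 = 12 J/K.

ΔS_total = 12 J/K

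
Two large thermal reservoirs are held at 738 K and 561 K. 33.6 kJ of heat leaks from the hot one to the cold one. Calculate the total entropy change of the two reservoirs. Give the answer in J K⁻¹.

ΔS_total = 14.4 J/K

ΔS_hot = −Q/T_H = −33600/738 = -45.53 J/K and ΔS_cold = +Q/T_C = 33600/561 = 59.89 J/K.
ΔS_total = -45.53 + 59.89 = 14.4 J/K, positive as the second law requires.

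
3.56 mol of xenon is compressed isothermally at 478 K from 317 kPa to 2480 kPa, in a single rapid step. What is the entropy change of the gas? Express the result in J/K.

Entropy is a state function, so ΔS_gas depends only on the end states.
For an isothermal ideal gas ΔS_gas = nR ln(P₁/P₂) = 3.56 × 8.314 × ln(317/2480) = -60.9 J/K.

ΔS_gas = -60.9 J/K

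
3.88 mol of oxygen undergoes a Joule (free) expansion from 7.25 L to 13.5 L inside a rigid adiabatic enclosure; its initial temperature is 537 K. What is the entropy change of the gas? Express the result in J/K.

No heat is exchanged and no work is done, so the ideal-gas temperature stays constant.
Entropy is a state function; using a reversible isothermal path, ΔS_gas = nR ln(V₂/V₁) = 3.88 × 8.314 × ln(13.5/7.25) = 20.1 J/K.

ΔS_gas = 20.1 J/K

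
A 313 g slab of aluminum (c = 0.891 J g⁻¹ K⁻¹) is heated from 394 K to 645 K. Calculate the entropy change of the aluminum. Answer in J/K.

ΔS = ∫dQ_rev/T = m c ln(T₂/T₁) = 313 × 0.891 × ln(645/394) = 137 J/K.

ΔS = 137 J/K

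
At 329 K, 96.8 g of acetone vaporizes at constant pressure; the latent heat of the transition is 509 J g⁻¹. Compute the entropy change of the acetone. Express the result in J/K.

ΔS = 150 J/K

Heat absorbed by the substance: Q = mL = 96.8 × 509 = 49271.2 J.
At constant T, ΔS = Q_rev/T = 49271.2 / 329 = 150 J/K.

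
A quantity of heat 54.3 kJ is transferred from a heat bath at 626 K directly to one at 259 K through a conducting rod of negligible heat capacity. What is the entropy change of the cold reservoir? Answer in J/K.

ΔS_cold = 210 J/K

The cold reservoir gains heat Q, so ΔS_cold = +Q/T_C = 54300/259 = 210 J/K.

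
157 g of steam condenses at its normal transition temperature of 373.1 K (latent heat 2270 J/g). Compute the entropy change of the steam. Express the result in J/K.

Heat released by the substance: Q = −mL = −157 × 2270 = −356390 J.
At constant T, ΔS = Q_rev/T = −356390 / 373.1 = -955 J/K.

ΔS = -955 J/K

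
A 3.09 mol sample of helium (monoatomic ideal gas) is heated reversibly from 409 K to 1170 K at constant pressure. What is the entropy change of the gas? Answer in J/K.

ΔS = 67.5 J/K

At constant pressure, ΔS = nC_p ln(T₂/T₁) with C_p = 5R/2 = 20.79 J mol⁻¹ K⁻¹.
ΔS = 3.09 × 20.79 × ln(1170/409) = 67.5 J/K.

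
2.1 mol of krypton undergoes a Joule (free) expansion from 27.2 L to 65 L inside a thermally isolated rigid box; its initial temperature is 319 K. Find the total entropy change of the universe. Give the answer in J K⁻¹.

ΔS_universe = 15.2 J/K

For an ideal gas in free expansion Q = 0 and W = 0, so T is unchanged.
Entropy is a state function; using a reversible isothermal path, ΔS_gas = nR ln(V₂/V₁) = 2.1 × 8.314 × ln(65/27.2) = 15.2 J/K.
The insulated surroundings exchange no heat, so ΔS_surr = 0 and ΔS_universe = ΔS_gas.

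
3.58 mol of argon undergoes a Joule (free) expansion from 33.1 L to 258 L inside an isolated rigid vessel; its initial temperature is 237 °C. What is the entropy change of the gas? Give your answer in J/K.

For an ideal gas in free expansion Q = 0 and W = 0, so T is unchanged.
Entropy is a state function; using a reversible isothermal path, ΔS_gas = nR ln(V₂/V₁) = 3.58 × 8.314 × ln(258/33.1) = 61.1 J/K.

ΔS_gas = 61.1 J/K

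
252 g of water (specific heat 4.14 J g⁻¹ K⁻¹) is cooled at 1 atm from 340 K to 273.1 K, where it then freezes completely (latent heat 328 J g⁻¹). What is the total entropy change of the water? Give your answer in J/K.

Cooling step: ΔS₁ = m c ln(T_tr/T_i) = 252 × 4.14 × ln(273.1/340) = -228.6 J/K.
Phase change: ΔS₂ = −mL/T_tr = −252 × 328 / 273.1 = -302.7 J/K.
ΔS_total = (-228.6) + (-302.7) = -531 J/K.

ΔS = -531 J/K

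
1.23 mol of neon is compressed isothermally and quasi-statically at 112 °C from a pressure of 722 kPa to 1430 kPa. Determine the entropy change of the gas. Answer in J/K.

For an isothermal ideal gas ΔS_gas = nR ln(P₁/P₂) = 1.23 × 8.314 × ln(722/1430) = -6.99 J/K.

ΔS_gas = -6.99 J/K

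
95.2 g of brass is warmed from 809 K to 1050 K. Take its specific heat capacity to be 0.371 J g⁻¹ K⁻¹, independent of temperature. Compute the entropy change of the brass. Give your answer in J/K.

ΔS = 9.21 J/K

ΔS = ∫dQ_rev/T = m c ln(T₂/T₁) = 95.2 × 0.371 × ln(1050/809) = 9.21 J/K.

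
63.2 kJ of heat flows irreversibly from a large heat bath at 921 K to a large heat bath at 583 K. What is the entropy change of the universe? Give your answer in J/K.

ΔS_hot = −Q/T_H = −63200/921 = -68.62 J/K and ΔS_cold = +Q/T_C = 63200/583 = 108.4 J/K.
ΔS_total = -68.62 + 108.4 = 39.8 J/K, positive as the second law requires.

ΔS_total = 39.8 J/K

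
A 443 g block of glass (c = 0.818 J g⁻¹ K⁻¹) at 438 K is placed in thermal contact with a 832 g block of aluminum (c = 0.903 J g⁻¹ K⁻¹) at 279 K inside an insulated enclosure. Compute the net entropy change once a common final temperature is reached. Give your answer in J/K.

ΔS_total = 26 J/K

Energy balance: T_f = (m₁c₁T₁ + m₂c₂T₂)/(m₁c₁ + m₂c₂) = 330.74 K.
ΔS₁ = m₁c₁ ln(T_f/T₁) = 362.374 × ln(330.74/438) = -101.8 J/K.
ΔS₂ = m₂c₂ ln(T_f/T₂) = 751.296 × ln(330.74/279) = 127.8 J/K.
ΔS_total = -101.8 + 127.8 = 26 J/K.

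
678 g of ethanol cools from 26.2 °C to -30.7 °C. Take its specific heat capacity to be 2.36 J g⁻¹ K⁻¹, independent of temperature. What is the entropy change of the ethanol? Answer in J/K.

ΔS = -337 J/K

In kelvin: T₁ = 299.35 K, T₂ = 242.45 K. ΔS = ∫dQ_rev/T = m c ln(T₂/T₁) = 678 × 2.36 × ln(242.45/299.35) = -337 J/K.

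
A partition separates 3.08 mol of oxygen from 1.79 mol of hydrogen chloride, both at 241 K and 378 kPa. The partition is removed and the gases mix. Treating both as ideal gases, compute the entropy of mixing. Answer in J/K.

ΔS_mix = 26.6 J/K

Mole fractions: x_A = 3.08/4.87 = 0.632, x_B = 0.368.
ΔS_mix = −R(n_A ln x_A + n_B ln x_B) = −8.314 × (3.08 ln 0.632 + 1.79 ln 0.368) = 26.6 J/K.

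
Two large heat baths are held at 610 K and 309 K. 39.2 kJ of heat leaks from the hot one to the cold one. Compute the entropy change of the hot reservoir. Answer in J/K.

The hot reservoir loses heat Q, so ΔS_hot = −Q/T_H = −39200/610 = -64.3 J/K.

ΔS_hot = -64.3 J/K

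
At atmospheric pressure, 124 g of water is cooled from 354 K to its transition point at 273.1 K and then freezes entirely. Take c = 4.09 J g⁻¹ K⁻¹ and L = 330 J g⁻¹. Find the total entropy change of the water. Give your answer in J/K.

ΔS = -281 J/K

Cooling step: ΔS₁ = m c ln(T_tr/T_i) = 124 × 4.09 × ln(273.1/354) = -131.6 J/K.
Phase change: ΔS₂ = −mL/T_tr = −124 × 330 / 273.1 = -149.8 J/K.
ΔS_total = (-131.6) + (-149.8) = -281 J/K.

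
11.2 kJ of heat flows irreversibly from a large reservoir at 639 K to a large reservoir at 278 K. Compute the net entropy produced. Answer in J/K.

ΔS_total = 22.8 J/K

ΔS_hot = −Q/T_H = −11200/639 = -17.53 J/K and ΔS_cold = +Q/T_C = 11200/278 = 40.29 J/K.
ΔS_total = -17.53 + 40.29 = 22.8 J/K, positive as the second law requires.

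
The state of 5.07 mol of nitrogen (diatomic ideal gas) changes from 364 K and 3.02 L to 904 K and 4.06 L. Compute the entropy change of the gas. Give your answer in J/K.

Entropy is a state function: ΔS = nC_V ln(T₂/T₁) + nR ln(V₂/V₁), with C_V = 5R/2 = 20.79 J mol⁻¹ K⁻¹ for a diatomic ideal gas.
ΔS = 5.07 × [20.79 × ln(904/364) + 8.314 × ln(4.06/3.02)] = 108 J/K.

ΔS = 108 J/K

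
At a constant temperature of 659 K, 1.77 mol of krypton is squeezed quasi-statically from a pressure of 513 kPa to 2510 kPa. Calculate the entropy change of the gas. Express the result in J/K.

For an isothermal ideal gas ΔS_gas = nR ln(P₁/P₂) = 1.77 × 8.314 × ln(513/2510) = -23.4 J/K.

ΔS_gas = -23.4 J/K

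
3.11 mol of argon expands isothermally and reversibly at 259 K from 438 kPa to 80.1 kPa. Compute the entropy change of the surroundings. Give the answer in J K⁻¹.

For an isothermal ideal gas ΔS_gas = nR ln(P₁/P₂) = 3.11 × 8.314 × ln(438/80.1) = 43.9 J/K.
The process is reversible, so ΔS_surr = −ΔS_gas = -43.9 J/K and ΔS_universe = 0.

ΔS_surr = -43.9 J/K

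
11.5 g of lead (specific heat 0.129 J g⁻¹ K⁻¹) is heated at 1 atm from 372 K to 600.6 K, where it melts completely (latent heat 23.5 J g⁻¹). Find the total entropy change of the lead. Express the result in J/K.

Warming step: ΔS₁ = m c ln(T_tr/T_i) = 11.5 × 0.129 × ln(600.6/372) = 0.7106 J/K.
Phase change: ΔS₂ = +mL/T_tr = 11.5 × 23.5 / 600.6 = 0.45 J/K.
ΔS_total = (0.7106) + (0.45) = 1.16 J/K.

ΔS = 1.16 J/K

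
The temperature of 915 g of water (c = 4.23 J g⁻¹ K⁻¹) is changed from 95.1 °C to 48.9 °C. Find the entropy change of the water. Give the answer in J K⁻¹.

In kelvin: T₁ = 368.25 K, T₂ = 322.05 K. ΔS = ∫dQ_rev/T = m c ln(T₂/T₁) = 915 × 4.23 × ln(322.05/368.25) = -519 J/K.

ΔS = -519 J/K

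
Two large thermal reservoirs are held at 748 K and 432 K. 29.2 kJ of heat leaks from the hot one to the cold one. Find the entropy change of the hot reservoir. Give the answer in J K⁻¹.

ΔS_hot = -39 J/K

The hot reservoir loses heat Q, so ΔS_hot = −Q/T_H = −29200/748 = -39 J/K.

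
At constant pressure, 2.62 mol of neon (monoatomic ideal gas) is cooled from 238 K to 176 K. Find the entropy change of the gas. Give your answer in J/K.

ΔS = -16.4 J/K

At constant pressure, ΔS = nC_p ln(T₂/T₁) with C_p = 5R/2 = 20.79 J mol⁻¹ K⁻¹.
ΔS = 2.62 × 20.79 × ln(176/238) = -16.4 J/K.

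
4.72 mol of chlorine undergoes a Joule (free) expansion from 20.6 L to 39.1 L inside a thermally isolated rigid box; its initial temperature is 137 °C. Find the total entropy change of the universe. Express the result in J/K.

For an ideal gas in free expansion Q = 0 and W = 0, so T is unchanged.
Entropy is a state function; using a reversible isothermal path, ΔS_gas = nR ln(V₂/V₁) = 4.72 × 8.314 × ln(39.1/20.6) = 25.1 J/K.
The insulated surroundings exchange no heat, so ΔS_surr = 0 and ΔS_universe = ΔS_gas.

ΔS_universe = 25.1 J/K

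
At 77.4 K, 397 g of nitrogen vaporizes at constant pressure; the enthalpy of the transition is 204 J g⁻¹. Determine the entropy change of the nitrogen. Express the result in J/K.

ΔS = 1050 J/K

Heat absorbed by the substance: Q = mL = 397 × 204 = 80988 J.
At constant T, ΔS = Q_rev/T = 80988 / 77.4 = 1050 J/K.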